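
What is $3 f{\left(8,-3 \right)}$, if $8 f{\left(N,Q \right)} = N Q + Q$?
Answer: $- \frac{81}{8} \approx -10.125$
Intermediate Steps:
$f{\left(N,Q \right)} = \frac{Q}{8} + \frac{N Q}{8}$ ($f{\left(N,Q \right)} = \frac{N Q + Q}{8} = \frac{Q + N Q}{8} = \frac{Q}{8} + \frac{N Q}{8}$)
$3 f{\left(8,-3 \right)} = 3 \cdot \frac{1}{8} \left(-3\right) \left(1 + 8\right) = 3 \cdot \frac{1}{8} \left(-3\right) 9 = 3 \left(- \frac{27}{8}\right) = - \frac{81}{8}$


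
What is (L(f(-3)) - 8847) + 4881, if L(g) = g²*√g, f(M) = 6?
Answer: -3966 + 36*√6 ≈ -3877.8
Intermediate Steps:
L(g) = g^(5/2)
(L(f(-3)) - 8847) + 4881 = (6^(5/2) - 8847) + 4881 = (36*√6 - 8847) + 4881 = (-8847 + 36*√6) + 4881 = -3966 + 36*√6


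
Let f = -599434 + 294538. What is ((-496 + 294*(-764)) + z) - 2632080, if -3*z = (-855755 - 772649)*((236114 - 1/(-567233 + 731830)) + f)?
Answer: -6145692912406764/164597 ≈ -3.7338e+10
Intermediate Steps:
f = -304896
z = -6145222627175140/164597 (z = -(-855755 - 772649)*((236114 - 1/(-567233 + 731830)) - 304896)/3 = -(-1628404)*((236114 - 1/164597) - 304896)/3 = -(-1628404)*(38863656057/164597 - 304896)/3 = -(-1628404)*(-11321310855)/(3*164597) = -⅓*18435667881525420/164597 = -6145222627175140/164597 ≈ -3.7335e+10)
((-496 + 294*(-764)) + z) - 2632080 = ((-496 + 294*(-764)) - 6145222627175140/164597) - 2632080 = ((-496 - 224616) - 6145222627175140/164597) - 2632080 = (-225112 - 6145222627175140/164597) - 2632080 = -6145259679935004/164597 - 2632080 = -6145692912406764/164597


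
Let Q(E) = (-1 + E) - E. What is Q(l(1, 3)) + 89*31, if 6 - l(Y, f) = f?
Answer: 2758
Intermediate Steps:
l(Y, f) = 6 - f
Q(E) = -1
Q(l(1, 3)) + 89*31 = -1 + 89*31 = -1 + 2759 = 2758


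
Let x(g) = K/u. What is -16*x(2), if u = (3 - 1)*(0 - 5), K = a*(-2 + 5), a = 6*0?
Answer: 0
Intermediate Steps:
a = 0
K = 0 (K = 0*(-2 + 5) = 0*3 = 0)
u = -10 (u = 2*(-5) = -10)
x(g) = 0 (x(g) = 0/(-10) = 0*(-⅒) = 0)
-16*x(2) = -16*0 = 0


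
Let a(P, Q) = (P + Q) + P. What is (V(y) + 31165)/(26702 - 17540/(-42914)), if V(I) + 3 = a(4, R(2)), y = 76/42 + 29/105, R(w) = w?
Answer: 167214401/143238396 ≈ 1.1674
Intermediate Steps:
a(P, Q) = Q + 2*P
y = 73/35 (y = 76*(1/42) + 29*(1/105) = 38/21 + 29/105 = 73/35 ≈ 2.0857)
V(I) = 7 (V(I) = -3 + (2 + 2*4) = -3 + (2 + 8) = -3 + 10 = 7)
(V(y) + 31165)/(26702 - 17540/(-42914)) = (7 + 31165)/(26702 - 17540/(-42914)) = 31172/(26702 - 17540*(-1/42914)) = 31172/(26702 + 8770/21457) = 31172/(572953584/21457) = 31172*(21457/572953584) = 167214401/143238396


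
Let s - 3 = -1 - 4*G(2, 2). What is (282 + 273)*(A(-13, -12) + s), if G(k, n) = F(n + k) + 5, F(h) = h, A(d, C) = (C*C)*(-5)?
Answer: -418470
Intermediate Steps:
A(d, C) = -5*C² (A(d, C) = C²*(-5) = -5*C²)
G(k, n) = 5 + k + n (G(k, n) = (n + k) + 5 = (k + n) + 5 = 5 + k + n)
s = -34 (s = 3 + (-1 - 4*(5 + 2 + 2)) = 3 + (-1 - 4*9) = 3 + (-1 - 36) = 3 - 37 = -34)
(282 + 273)*(A(-13, -12) + s) = (282 + 273)*(-5*(-12)² - 34) = 555*(-5*144 - 34) = 555*(-720 - 34) = 555*(-754) = -418470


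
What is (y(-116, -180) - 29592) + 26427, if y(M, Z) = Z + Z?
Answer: -3525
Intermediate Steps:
y(M, Z) = 2*Z
(y(-116, -180) - 29592) + 26427 = (2*(-180) - 29592) + 26427 = (-360 - 29592) + 26427 = -29952 + 26427 = -3525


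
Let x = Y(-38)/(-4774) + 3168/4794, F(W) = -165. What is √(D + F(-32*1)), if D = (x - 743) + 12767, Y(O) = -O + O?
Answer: √7571219331/799 ≈ 108.90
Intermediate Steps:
Y(O) = 0
x = 528/799 (x = 0/(-4774) + 3168/4794 = 0*(-1/4774) + 3168*(1/4794) = 0 + 528/799 = 528/799 ≈ 0.66083)
D = 9607704/799 (D = (528/799 - 743) + 12767 = -593129/799 + 12767 = 9607704/799 ≈ 12025.)
√(D + F(-32*1)) = √(9607704/799 - 165) = √(9475869/799) = √7571219331/799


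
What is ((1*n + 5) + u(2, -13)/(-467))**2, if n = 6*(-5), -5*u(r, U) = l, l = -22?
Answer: 3410209609/5452225 ≈ 625.47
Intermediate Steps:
u(r, U) = 22/5 (u(r, U) = -1/5*(-22) = 22/5)
n = -30
((1*n + 5) + u(2, -13)/(-467))**2 = ((1*(-30) + 5) + (22/5)/(-467))**2 = ((-30 + 5) + (22/5)*(-1/467))**2 = (-25 - 22/2335)**2 = (-58397/2335)**2 = 3410209609/5452225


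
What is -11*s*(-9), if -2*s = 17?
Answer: -1683/2 ≈ -841.50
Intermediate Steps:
s = -17/2 (s = -½*17 = -17/2 ≈ -8.5000)
-11*s*(-9) = -11*(-17/2)*(-9) = (187/2)*(-9) = -1683/2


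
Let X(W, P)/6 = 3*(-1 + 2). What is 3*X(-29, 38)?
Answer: 54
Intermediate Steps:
X(W, P) = 18 (X(W, P) = 6*(3*(-1 + 2)) = 6*(3*1) = 6*3 = 18)
3*X(-29, 38) = 3*18 = 54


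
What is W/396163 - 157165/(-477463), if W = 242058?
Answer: 177836696749/189153174469 ≈ 0.94017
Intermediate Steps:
W/396163 - 157165/(-477463) = 242058/396163 - 157165/(-477463) = 242058*(1/396163) - 157165*(-1/477463) = 242058/396163 + 157165/477463 = 177836696749/189153174469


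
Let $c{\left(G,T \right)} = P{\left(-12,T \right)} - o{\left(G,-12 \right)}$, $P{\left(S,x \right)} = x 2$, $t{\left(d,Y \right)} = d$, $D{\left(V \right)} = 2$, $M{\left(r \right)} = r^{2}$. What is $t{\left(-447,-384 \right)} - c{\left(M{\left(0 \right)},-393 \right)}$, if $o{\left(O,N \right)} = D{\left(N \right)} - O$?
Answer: $341$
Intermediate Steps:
$o{\left(O,N \right)} = 2 - O$
$P{\left(S,x \right)} = 2 x$
$c{\left(G,T \right)} = -2 + G + 2 T$ ($c{\left(G,T \right)} = 2 T - \left(2 - G\right) = 2 T + \left(-2 + G\right) = -2 + G + 2 T$)
$t{\left(-447,-384 \right)} - c{\left(M{\left(0 \right)},-393 \right)} = -447 - \left(-2 + 0^{2} + 2 \left(-393\right)\right) = -447 - \left(-2 + 0 - 786\right) = -447 - -788 = -447 + 788 = 341$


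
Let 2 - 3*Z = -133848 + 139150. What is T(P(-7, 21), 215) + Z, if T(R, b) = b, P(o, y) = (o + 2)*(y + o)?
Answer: -4655/3 ≈ -1551.7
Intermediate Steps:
P(o, y) = (2 + o)*(o + y)
Z = -5300/3 (Z = ⅔ - (-133848 + 139150)/3 = ⅔ - ⅓*5302 = ⅔ - 5302/3 = -5300/3 ≈ -1766.7)
T(P(-7, 21), 215) + Z = 215 - 5300/3 = -4655/3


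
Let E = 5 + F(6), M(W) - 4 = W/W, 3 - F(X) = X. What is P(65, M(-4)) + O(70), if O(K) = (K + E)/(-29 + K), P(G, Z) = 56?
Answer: 2368/41 ≈ 57.756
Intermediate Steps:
F(X) = 3 - X
M(W) = 5 (M(W) = 4 + W/W = 4 + 1 = 5)
E = 2 (E = 5 + (3 - 1*6) = 5 + (3 - 6) = 5 - 3 = 2)
O(K) = (2 + K)/(-29 + K) (O(K) = (K + 2)/(-29 + K) = (2 + K)/(-29 + K))
P(65, M(-4)) + O(70) = 56 + (2 + 70)/(-29 + 70) = 56 + 72/41 = 2368/41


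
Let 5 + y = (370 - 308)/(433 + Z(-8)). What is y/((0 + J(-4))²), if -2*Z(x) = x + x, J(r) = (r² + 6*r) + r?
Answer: -2143/63504 ≈ -0.033746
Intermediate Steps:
J(r) = r² + 7*r
Z(x) = -x (Z(x) = -(x + x)/2 = -x)
y = -2143/441 (y = -5 + (370 - 308)/(433 - 1*(-8)) = -5 + 62/(433 + 8) = -5 + 62/441 = -2143/441 ≈ -4.8594)
y/((0 + J(-4))²) = -2143/(441*(0 - 4*(7 - 4))²) = -2143/(441*(0 - 4*3)²) = -2143/(441*(0 - 12)²) = -2143/(441*((-12)²)) = -2143/441/144 = -2143/441*1/144 = -2143/63504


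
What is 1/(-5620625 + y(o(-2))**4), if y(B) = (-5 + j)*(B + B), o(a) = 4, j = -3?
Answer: 1/11156591 ≈ 8.9633e-8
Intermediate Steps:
y(B) = -16*B (y(B) = (-5 - 3)*(B + B) = -16*B)
1/(-5620625 + y(o(-2))**4) = 1/(-5620625 + (-16*4)**4) = 1/(-5620625 + (-64)**4) = 1/(-5620625 + 16777216) = 1/11156591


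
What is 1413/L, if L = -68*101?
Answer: -1413/6868 ≈ -0.20574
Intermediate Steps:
L = -6868
1413/L = 1413/(-6868) = 1413*(-1/6868) = -1413/6868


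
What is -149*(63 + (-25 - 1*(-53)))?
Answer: -13559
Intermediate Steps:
-149*(63 + (-25 - 1*(-53))) = -149*(63 + (-25 + 53)) = -149*(63 + 28) = -149*91 = -13559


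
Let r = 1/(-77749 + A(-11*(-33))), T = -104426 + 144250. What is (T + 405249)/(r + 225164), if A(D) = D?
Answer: 34442419178/17424541303 ≈ 1.9767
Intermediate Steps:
T = 39824
r = -1/77386 (r = 1/(-77749 - 11*(-33)) = 1/(-77749 + 363) = 1/(-77386) = -1/77386 ≈ -1.2922e-5)
(T + 405249)/(r + 225164) = (39824 + 405249)/(-1/77386 + 225164) = 445073/(17424541303/77386) = 445073*(77386/17424541303) = 34442419178/17424541303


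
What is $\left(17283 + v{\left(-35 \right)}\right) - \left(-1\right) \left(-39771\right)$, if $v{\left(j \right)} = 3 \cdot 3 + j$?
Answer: $-22514$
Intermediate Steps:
$v{\left(j \right)} = 9 + j$
$\left(17283 + v{\left(-35 \right)}\right) - \left(-1\right) \left(-39771\right) = \left(17283 + \left(9 - 35\right)\right) - \left(-1\right) \left(-39771\right) = \left(17283 - 26\right) - 39771 = 17257 - 39771 = -22514$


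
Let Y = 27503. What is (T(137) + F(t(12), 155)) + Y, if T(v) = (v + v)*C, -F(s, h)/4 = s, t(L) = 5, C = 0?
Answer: 27483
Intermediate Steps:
F(s, h) = -4*s
T(v) = 0 (T(v) = (v + v)*0 = (2*v)*0 = 0)
(T(137) + F(t(12), 155)) + Y = (0 - 4*5) + 27503 = (0 - 20) + 27503 = -20 + 27503 = 27483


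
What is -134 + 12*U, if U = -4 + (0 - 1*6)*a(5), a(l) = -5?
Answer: 178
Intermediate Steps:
U = 26 (U = -4 + (0 - 1*6)*(-5) = -4 + (0 - 6)*(-5) = -4 - 6*(-5) = -4 + 30 = 26)
-134 + 12*U = -134 + 12*26 = -134 + 312 = 178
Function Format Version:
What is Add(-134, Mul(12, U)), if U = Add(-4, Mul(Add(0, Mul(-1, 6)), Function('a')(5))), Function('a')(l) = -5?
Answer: 178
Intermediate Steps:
U = 26 (U = Add(-4, Mul(Add(0, Mul(-1, 6)), -5)) = Add(-4, Mul(Add(0, -6), -5)) = Add(-4, Mul(-6, -5)) = Add(-4, 30) = 26)
Add(-134, Mul(12, U)) = Add(-134, Mul(12, 26)) = Add(-134, 312) = 178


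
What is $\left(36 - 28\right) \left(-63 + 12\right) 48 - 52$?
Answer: $-19636$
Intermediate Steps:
$\left(36 - 28\right) \left(-63 + 12\right) 48 - 52 = 8 \left(-51\right) 48 - 52 = \left(-408\right) 48 - 52 = -19584 - 52 = -19636$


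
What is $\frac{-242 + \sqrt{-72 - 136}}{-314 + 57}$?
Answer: $\frac{242}{257} - \frac{4 i \sqrt{13}}{257} \approx 0.94163 - 0.056118 i$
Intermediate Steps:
$\frac{-242 + \sqrt{-72 - 136}}{-314 + 57} = \frac{-242 + \sqrt{-208}}{-257} = \left(-242 + 4 i \sqrt{13}\right) \left(- \frac{1}{257}\right) = \frac{242}{257} - \frac{4 i \sqrt{13}}{257}$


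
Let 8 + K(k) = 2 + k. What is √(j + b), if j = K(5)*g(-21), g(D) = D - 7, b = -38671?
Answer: I*√38643 ≈ 196.58*I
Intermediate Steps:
K(k) = -6 + k (K(k) = -8 + (2 + k) = -6 + k)
g(D) = -7 + D
j = 28 (j = (-6 + 5)*(-7 - 21) = -1*(-28) = 28)
√(j + b) = √(28 - 38671) = √(-38643) = I*√38643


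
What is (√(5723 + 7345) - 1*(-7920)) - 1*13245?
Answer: -5325 + 66*√3 ≈ -5210.7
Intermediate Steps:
(√(5723 + 7345) - 1*(-7920)) - 1*13245 = (√13068 + 7920) - 13245 = (66*√3 + 7920) - 13245 = (7920 + 66*√3) - 13245 = -5325 + 66*√3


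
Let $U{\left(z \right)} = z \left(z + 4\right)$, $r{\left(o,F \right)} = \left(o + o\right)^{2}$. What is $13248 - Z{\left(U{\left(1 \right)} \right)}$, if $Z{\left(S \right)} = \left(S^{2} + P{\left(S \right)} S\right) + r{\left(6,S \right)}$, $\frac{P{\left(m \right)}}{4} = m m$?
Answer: $12579$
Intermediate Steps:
$r{\left(o,F \right)} = 4 o^{2}$ ($r{\left(o,F \right)} = \left(2 o\right)^{2} = 4 o^{2}$)
$U{\left(z \right)} = z \left(4 + z\right)$
$P{\left(m \right)} = 4 m^{2}$ ($P{\left(m \right)} = 4 m m = 4 m^{2}$)
$Z{\left(S \right)} = 144 + S^{2} + 4 S^{3}$ ($Z{\left(S \right)} = \left(S^{2} + 4 S^{2} S\right) + 4 \cdot 6^{2} = \left(S^{2} + 4 S^{3}\right) + 4 \cdot 36 = \left(S^{2} + 4 S^{3}\right) + 144 = 144 + S^{2} + 4 S^{3}$)
$13248 - Z{\left(U{\left(1 \right)} \right)} = 13248 - \left(144 + \left(1 \left(4 + 1\right)\right)^{2} + 4 \left(1 \left(4 + 1\right)\right)^{3}\right) = 13248 - \left(144 + \left(1 \cdot 5\right)^{2} + 4 \left(1 \cdot 5\right)^{3}\right) = 13248 - \left(144 + 5^{2} + 4 \cdot 5^{3}\right) = 13248 - \left(144 + 25 + 4 \cdot 125\right) = 13248 - \left(144 + 25 + 500\right) = 13248 - 669 = 12579$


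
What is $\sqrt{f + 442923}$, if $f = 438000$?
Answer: $\sqrt{880923} \approx 938.58$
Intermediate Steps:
$\sqrt{f + 442923} = \sqrt{438000 + 442923} = \sqrt{880923}$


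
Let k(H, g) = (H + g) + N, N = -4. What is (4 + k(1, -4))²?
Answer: 9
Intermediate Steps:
k(H, g) = -4 + H + g (k(H, g) = (H + g) - 4 = -4 + H + g)
(4 + k(1, -4))² = (4 + (-4 + 1 - 4))² = (4 - 7)² = (-3)² = 9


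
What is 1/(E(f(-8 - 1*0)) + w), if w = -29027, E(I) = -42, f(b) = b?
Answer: -1/29069 ≈ -3.4401e-5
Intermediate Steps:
1/(E(f(-8 - 1*0)) + w) = 1/(-42 - 29027) = 1/(-29069) = -1/29069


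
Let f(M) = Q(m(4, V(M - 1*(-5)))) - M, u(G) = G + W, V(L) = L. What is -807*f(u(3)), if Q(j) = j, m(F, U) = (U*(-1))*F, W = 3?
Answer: 40350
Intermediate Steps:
m(F, U) = -F*U (m(F, U) = (-U)*F = -F*U)
u(G) = 3 + G (u(G) = G + 3 = 3 + G)
f(M) = -20 - 5*M (f(M) = -1*4*(M - 1*(-5)) - M = -1*4*(M + 5) - M = -1*4*(5 + M) - M = (-20 - 4*M) - M = -20 - 5*M)
-807*f(u(3)) = -807*(-20 - 5*(3 + 3)) = -807*(-20 - 5*6) = -807*(-20 - 30) = -807*(-50) = 40350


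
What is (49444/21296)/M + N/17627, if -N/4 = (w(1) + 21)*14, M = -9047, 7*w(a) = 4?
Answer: -58402690771/849026100956 ≈ -0.068788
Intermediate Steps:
w(a) = 4/7 (w(a) = (⅐)*4 = 4/7)
N = -1208 (N = -4*(4/7 + 21)*14 = -604*14/7 = -4*302 = -1208)
(49444/21296)/M + N/17627 = (49444/21296)/(-9047) - 1208/17627 = (49444*(1/21296))*(-1/9047) - 1208*1/17627 = (12361/5324)*(-1/9047) - 1208/17627 = -12361/48166228 - 1208/17627 = -58402690771/849026100956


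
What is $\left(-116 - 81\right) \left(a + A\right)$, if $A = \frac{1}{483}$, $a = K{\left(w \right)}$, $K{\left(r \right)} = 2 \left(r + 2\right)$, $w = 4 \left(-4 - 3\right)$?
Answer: $\frac{4947655}{483} \approx 10244.0$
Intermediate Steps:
$w = -28$ ($w = 4 \left(-7\right) = -28$)
$K{\left(r \right)} = 4 + 2 r$ ($K{\left(r \right)} = 2 \left(2 + r\right) = 4 + 2 r$)
$a = -52$ ($a = 4 + 2 \left(-28\right) = 4 - 56 = -52$)
$A = \frac{1}{483} \approx 0.0020704$
$\left(-116 - 81\right) \left(a + A\right) = \left(-116 - 81\right) \left(-52 + \frac{1}{483}\right) = \left(-197\right) \left(- \frac{25115}{483}\right) = \frac{4947655}{483}$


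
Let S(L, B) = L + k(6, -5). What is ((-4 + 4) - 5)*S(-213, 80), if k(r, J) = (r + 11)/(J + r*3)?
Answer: 13760/13 ≈ 1058.5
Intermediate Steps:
k(r, J) = (11 + r)/(J + 3*r)
S(L, B) = 17/13 + L (S(L, B) = L + (11 + 6)/(-5 + 3*6) = L + 17/(-5 + 18) = L + 17/13 = 17/13 + L)
((-4 + 4) - 5)*S(-213, 80) = ((-4 + 4) - 5)*(17/13 - 213) = (0 - 5)*(-2752/13) = -5*(-2752/13) = 13760/13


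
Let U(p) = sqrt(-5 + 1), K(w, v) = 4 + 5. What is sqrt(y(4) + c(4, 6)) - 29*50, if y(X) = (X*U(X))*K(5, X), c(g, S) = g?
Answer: -1450 + 2*sqrt(1 + 18*I) ≈ -1443.8 + 5.8357*I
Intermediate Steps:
K(w, v) = 9
U(p) = 2*I (U(p) = sqrt(-4) = 2*I)
y(X) = 18*I*X (y(X) = (X*(2*I))*9 = (2*I*X)*9 = 18*I*X)
sqrt(y(4) + c(4, 6)) - 29*50 = sqrt(18*I*4 + 4) - 29*50 = sqrt(72*I + 4) - 1450 = sqrt(4 + 72*I) - 1450 = -1450 + sqrt(4 + 72*I)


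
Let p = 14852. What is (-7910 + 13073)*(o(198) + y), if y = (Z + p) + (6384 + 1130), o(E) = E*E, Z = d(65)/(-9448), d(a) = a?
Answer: 3003385742085/9448 ≈ 3.1789e+8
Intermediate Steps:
Z = -65/9448 (Z = 65/(-9448) = 65*(-1/9448) = -65/9448 ≈ -0.0068798)
o(E) = E**2
y = 211313903/9448 (y = (-65/9448 + 14852) + (6384 + 1130) = 140321631/9448 + 7514 = 211313903/9448 ≈ 22366.)
(-7910 + 13073)*(o(198) + y) = (-7910 + 13073)*(198**2 + 211313903/9448) = 5163*(39204 + 211313903/9448) = 5163*(581713295/9448) = 3003385742085/9448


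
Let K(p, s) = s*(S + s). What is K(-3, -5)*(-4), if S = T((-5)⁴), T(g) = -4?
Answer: -180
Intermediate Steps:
S = -4
K(p, s) = s*(-4 + s)
K(-3, -5)*(-4) = -5*(-4 - 5)*(-4) = -5*(-9)*(-4) = 45*(-4) = -180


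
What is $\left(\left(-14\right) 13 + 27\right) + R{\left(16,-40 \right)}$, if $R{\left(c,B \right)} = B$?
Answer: $-195$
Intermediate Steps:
$\left(\left(-14\right) 13 + 27\right) + R{\left(16,-40 \right)} = \left(\left(-14\right) 13 + 27\right) - 40 = \left(-182 + 27\right) - 40 = -155 - 40 = -195$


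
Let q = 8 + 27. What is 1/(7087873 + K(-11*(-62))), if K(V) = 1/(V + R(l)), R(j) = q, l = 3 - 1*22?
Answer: 717/5082004942 ≈ 1.4109e-7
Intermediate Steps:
q = 35
l = -19 (l = 3 - 22 = -19)
R(j) = 35
K(V) = 1/(35 + V) (K(V) = 1/(V + 35) = 1/(35 + V))
1/(7087873 + K(-11*(-62))) = 1/(7087873 + 1/(35 - 11*(-62))) = 1/(7087873 + 1/(35 + 682)) = 1/(7087873 + 1/717) = 1/(5082004942/717) = 717/5082004942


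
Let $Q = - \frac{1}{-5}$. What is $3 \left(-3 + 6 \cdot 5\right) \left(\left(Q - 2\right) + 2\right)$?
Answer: $\frac{81}{5} \approx 16.2$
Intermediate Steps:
$Q = \frac{1}{5}$ ($Q = \left(-1\right) \left(- \frac{1}{5}\right) = \frac{1}{5} \approx 0.2$)
$3 \left(-3 + 6 \cdot 5\right) \left(\left(Q - 2\right) + 2\right) = 3 \left(-3 + 6 \cdot 5\right) \left(\left(\frac{1}{5} - 2\right) + 2\right) = 3 \left(-3 + 30\right) \left(- \frac{9}{5} + 2\right) = 3 \cdot 27 \cdot \frac{1}{5} = 81 \cdot \frac{1}{5} = \frac{81}{5}$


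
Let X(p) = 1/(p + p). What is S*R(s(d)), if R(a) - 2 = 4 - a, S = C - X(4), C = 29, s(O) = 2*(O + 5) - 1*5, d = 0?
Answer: 231/8 ≈ 28.875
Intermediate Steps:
X(p) = 1/(2*p)
s(O) = 5 + 2*O (s(O) = 2*(5 + O) - 5 = (10 + 2*O) - 5 = 5 + 2*O)
S = 231/8 (S = 29 - 1/(2*4) = 29 - 1*⅛ = 29 - ⅛ = 231/8 ≈ 28.875)
R(a) = 6 - a (R(a) = 2 + (4 - a) = 6 - a)
S*R(s(d)) = 231*(6 - (5 + 2*0))/8 = 231*(6 - (5 + 0))/8 = 231*(6 - 1*5)/8 = 231*(6 - 5)/8 = (231/8)*1 = 231/8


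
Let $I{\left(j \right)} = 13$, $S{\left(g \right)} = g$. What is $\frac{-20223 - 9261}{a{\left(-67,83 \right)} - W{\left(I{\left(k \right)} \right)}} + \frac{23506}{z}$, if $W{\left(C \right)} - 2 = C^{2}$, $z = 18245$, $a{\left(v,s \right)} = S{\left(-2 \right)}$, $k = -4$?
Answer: $\frac{542002118}{3156385} \approx 171.72$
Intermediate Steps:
$a{\left(v,s \right)} = -2$
$W{\left(C \right)} = 2 + C^{2}$
$\frac{-20223 - 9261}{a{\left(-67,83 \right)} - W{\left(I{\left(k \right)} \right)}} + \frac{23506}{z} = \frac{-20223 - 9261}{-2 - \left(2 + 13^{2}\right)} + \frac{23506}{18245} = - \frac{29484}{-2 - \left(2 + 169\right)} + 23506 \cdot \frac{1}{18245} = - \frac{29484}{-2 - 171} + \frac{23506}{18245} = - \frac{29484}{-173} + \frac{23506}{18245} = \left(-29484\right) \left(- \frac{1}{173}\right) + \frac{23506}{18245} = \frac{29484}{173} + \frac{23506}{18245} = \frac{542002118}{3156385}$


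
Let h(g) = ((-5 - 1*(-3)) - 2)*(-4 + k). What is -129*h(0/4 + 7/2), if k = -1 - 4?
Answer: -4644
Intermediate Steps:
k = -5
h(g) = 36 (h(g) = ((-5 - 1*(-3)) - 2)*(-4 - 5) = ((-5 + 3) - 2)*(-9) = (-2 - 2)*(-9) = -4*(-9) = 36)
-129*h(0/4 + 7/2) = -129*36 = -4644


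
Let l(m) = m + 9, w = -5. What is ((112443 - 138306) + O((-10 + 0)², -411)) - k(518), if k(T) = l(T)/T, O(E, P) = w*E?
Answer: -13656561/518 ≈ -26364.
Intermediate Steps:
l(m) = 9 + m
O(E, P) = -5*E
k(T) = (9 + T)/T
((112443 - 138306) + O((-10 + 0)², -411)) - k(518) = ((112443 - 138306) - 5*(-10 + 0)²) - (9 + 518)/518 = (-25863 - 5*(-10)²) - 527/518 = (-25863 - 5*100) - 1*527/518 = (-25863 - 500) - 527/518 = -26363 - 527/518 = -13656561/518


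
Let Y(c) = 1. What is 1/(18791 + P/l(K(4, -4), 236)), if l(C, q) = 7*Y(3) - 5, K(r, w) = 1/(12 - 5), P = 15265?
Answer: 2/52847 ≈ 3.7845e-5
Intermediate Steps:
K(r, w) = 1/7
l(C, q) = 2 (l(C, q) = 7*1 - 5 = 7 - 5 = 2)
1/(18791 + P/l(K(4, -4), 236)) = 1/(18791 + 15265/2) = 1/(52847/2) = 2/52847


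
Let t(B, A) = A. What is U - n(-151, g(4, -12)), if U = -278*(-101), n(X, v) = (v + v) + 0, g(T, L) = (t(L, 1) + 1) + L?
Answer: 28098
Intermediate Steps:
g(T, L) = 2 + L (g(T, L) = (1 + 1) + L = 2 + L)
n(X, v) = 2*v (n(X, v) = 2*v + 0 = 2*v)
U = 28078
U - n(-151, g(4, -12)) = 28078 - 2*(2 - 12) = 28078 - 2*(-10) = 28078 - 1*(-20) = 28078 + 20 = 28098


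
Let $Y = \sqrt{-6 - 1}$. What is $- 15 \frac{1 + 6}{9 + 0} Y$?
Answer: $- \frac{35 i \sqrt{7}}{3} \approx - 30.867 i$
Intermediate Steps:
$Y = i \sqrt{7}$ ($Y = \sqrt{-7} = i \sqrt{7} \approx 2.6458 i$)
$- 15 \frac{1 + 6}{9 + 0} Y = - 15 \frac{1 + 6}{9 + 0} i \sqrt{7} = - 15 \cdot \frac{7}{9} i \sqrt{7} = - 15 \cdot 7 \cdot \frac{1}{9} i \sqrt{7} = \left(-15\right) \frac{7}{9} i \sqrt{7} = - \frac{35 i \sqrt{7}}{3}$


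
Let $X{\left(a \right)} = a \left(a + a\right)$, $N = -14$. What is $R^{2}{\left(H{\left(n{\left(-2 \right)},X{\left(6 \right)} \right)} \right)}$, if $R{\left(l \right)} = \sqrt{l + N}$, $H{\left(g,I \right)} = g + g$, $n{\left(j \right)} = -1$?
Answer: $-16$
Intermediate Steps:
$X{\left(a \right)} = 2 a^{2}$ ($X{\left(a \right)} = a 2 a = 2 a^{2}$)
$H{\left(g,I \right)} = 2 g$
$R{\left(l \right)} = \sqrt{-14 + l}$ ($R{\left(l \right)} = \sqrt{l - 14} = \sqrt{-14 + l}$)
$R^{2}{\left(H{\left(n{\left(-2 \right)},X{\left(6 \right)} \right)} \right)} = \left(\sqrt{-14 + 2 \left(-1\right)}\right)^{2} = \left(\sqrt{-14 - 2}\right)^{2} = \left(\sqrt{-16}\right)^{2} = \left(4 i\right)^{2} = -16$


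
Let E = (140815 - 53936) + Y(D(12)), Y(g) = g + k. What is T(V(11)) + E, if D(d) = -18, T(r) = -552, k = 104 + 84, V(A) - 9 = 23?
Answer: 86497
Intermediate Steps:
V(A) = 32 (V(A) = 9 + 23 = 32)
k = 188
Y(g) = 188 + g (Y(g) = g + 188 = 188 + g)
E = 87049 (E = (140815 - 53936) + (188 - 18) = 86879 + 170 = 87049)
T(V(11)) + E = -552 + 87049 = 86497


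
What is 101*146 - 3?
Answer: 14743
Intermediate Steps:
101*146 - 3 = 14746 - 3 = 14743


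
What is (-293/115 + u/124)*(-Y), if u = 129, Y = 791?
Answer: 17004127/14260 ≈ 1192.4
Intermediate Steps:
(-293/115 + u/124)*(-Y) = (-293/115 + 129/124)*(-1*791) = (-293*1/115 + 129*(1/124))*(-791) = (-293/115 + 129/124)*(-791) = -21497/14260*(-791) = 17004127/14260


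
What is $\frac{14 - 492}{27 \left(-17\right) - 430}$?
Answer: $\frac{478}{889} \approx 0.53768$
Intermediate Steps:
$\frac{14 - 492}{27 \left(-17\right) - 430} = - \frac{478}{-459 - 430} = - \frac{478}{-889} = \left(-478\right) \left(- \frac{1}{889}\right) = \frac{478}{889}$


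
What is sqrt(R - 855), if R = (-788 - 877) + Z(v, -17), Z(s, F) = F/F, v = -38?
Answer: I*sqrt(2519) ≈ 50.19*I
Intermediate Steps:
Z(s, F) = 1
R = -1664 (R = (-788 - 877) + 1 = -1665 + 1 = -1664)
sqrt(R - 855) = sqrt(-1664 - 855) = sqrt(-2519) = I*sqrt(2519)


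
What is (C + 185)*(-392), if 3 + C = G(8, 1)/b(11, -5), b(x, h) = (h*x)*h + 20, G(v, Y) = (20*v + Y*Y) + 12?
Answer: -21114296/295 ≈ -71574.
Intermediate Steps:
G(v, Y) = 12 + Y² + 20*v (G(v, Y) = (20*v + Y²) + 12 = (Y² + 20*v) + 12 = 12 + Y² + 20*v)
b(x, h) = 20 + x*h² (b(x, h) = x*h² + 20 = 20 + x*h²)
C = -712/295 (C = -3 + (12 + 1² + 20*8)/(20 + 11*(-5)²) = -3 + (12 + 1 + 160)/(20 + 11*25) = -3 + 173/(20 + 275) = -3 + 173/295 = -712/295 ≈ -2.4136)
(C + 185)*(-392) = (-712/295 + 185)*(-392) = (53863/295)*(-392) = -21114296/295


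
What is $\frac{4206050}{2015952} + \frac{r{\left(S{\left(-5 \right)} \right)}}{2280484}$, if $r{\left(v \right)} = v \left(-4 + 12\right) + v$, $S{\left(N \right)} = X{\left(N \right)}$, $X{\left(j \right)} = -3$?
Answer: $\frac{1198971912187}{574668285096} \approx 2.0864$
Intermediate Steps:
$S{\left(N \right)} = -3$
$r{\left(v \right)} = 9 v$ ($r{\left(v \right)} = v 8 + v = 8 v + v = 9 v$)
$\frac{4206050}{2015952} + \frac{r{\left(S{\left(-5 \right)} \right)}}{2280484} = \frac{4206050}{2015952} + \frac{9 \left(-3\right)}{2280484} = 4206050 \cdot \frac{1}{2015952} - \frac{27}{2280484} = \frac{2103025}{1007976} - \frac{27}{2280484} = \frac{1198971912187}{574668285096}$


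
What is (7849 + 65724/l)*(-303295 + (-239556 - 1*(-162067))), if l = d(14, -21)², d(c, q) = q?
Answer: -149230645808/49 ≈ -3.0455e+9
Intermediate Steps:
l = 441 (l = (-21)² = 441)
(7849 + 65724/l)*(-303295 + (-239556 - 1*(-162067))) = (7849 + 65724/441)*(-303295 + (-239556 - 1*(-162067))) = (7849 + 65724*(1/441))*(-303295 + (-239556 + 162067)) = (7849 + 21908/147)*(-303295 - 77489) = (1175711/147)*(-380784) = -149230645808/49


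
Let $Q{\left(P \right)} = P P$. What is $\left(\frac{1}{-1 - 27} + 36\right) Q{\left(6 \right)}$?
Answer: $\frac{9063}{7} \approx 1294.7$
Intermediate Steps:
$Q{\left(P \right)} = P^{2}$
$\left(\frac{1}{-1 - 27} + 36\right) Q{\left(6 \right)} = \left(\frac{1}{-1 - 27} + 36\right) 6^{2} = \left(\frac{1}{-28} + 36\right) 36 = \left(- \frac{1}{28} + 36\right) 36 = \frac{1007}{28} \cdot 36 = \frac{9063}{7}$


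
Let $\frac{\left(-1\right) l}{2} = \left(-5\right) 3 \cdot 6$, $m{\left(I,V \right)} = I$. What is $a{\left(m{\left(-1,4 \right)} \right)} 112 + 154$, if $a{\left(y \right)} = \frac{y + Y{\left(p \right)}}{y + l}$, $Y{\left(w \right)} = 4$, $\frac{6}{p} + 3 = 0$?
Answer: $\frac{27902}{179} \approx 155.88$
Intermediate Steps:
$p = -2$ ($p = \frac{6}{-3 + 0} = \frac{6}{-3} = 6 \left(- \frac{1}{3}\right) = -2$)
$l = 180$ ($l = - 2 \left(-5\right) 3 \cdot 6 = - 2 \left(\left(-15\right) 6\right) = \left(-2\right) \left(-90\right) = 180$)
$a{\left(y \right)} = \frac{4 + y}{180 + y}$ ($a{\left(y \right)} = \frac{y + 4}{y + 180} = \frac{4 + y}{180 + y}$)
$a{\left(m{\left(-1,4 \right)} \right)} 112 + 154 = \frac{4 - 1}{180 - 1} \cdot 112 + 154 = \frac{1}{179} \cdot 3 \cdot 112 + 154 = \frac{3}{179} \cdot 112 + 154 = \frac{336}{179} + 154 = \frac{27902}{179}$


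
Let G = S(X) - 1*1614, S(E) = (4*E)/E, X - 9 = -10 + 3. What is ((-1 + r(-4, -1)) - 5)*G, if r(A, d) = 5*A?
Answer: 41860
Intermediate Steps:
X = 2 (X = 9 + (-10 + 3) = 9 - 7 = 2)
S(E) = 4
G = -1610 (G = 4 - 1*1614 = 4 - 1614 = -1610)
((-1 + r(-4, -1)) - 5)*G = ((-1 + 5*(-4)) - 5)*(-1610) = ((-1 - 20) - 5)*(-1610) = (-21 - 5)*(-1610) = -26*(-1610) = 41860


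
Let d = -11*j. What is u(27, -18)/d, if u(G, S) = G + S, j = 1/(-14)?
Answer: 126/11 ≈ 11.455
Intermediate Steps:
j = -1/14 ≈ -0.071429
d = 11/14 (d = -11*(-1/14) = 11/14 ≈ 0.78571)
u(27, -18)/d = (27 - 18)/(11/14) = 9*(14/11) = 126/11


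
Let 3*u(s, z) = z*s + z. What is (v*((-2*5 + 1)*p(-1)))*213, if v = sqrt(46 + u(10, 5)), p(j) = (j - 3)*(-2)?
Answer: -5112*sqrt(579) ≈ -1.2301e+5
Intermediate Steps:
p(j) = 6 - 2*j (p(j) = (-3 + j)*(-2) = 6 - 2*j)
u(s, z) = z/3 + s*z/3 (u(s, z) = (z*s + z)/3 = (s*z + z)/3 = (z + s*z)/3 = z/3 + s*z/3)
v = sqrt(579)/3 (v = sqrt(46 + (1/3)*5*(1 + 10)) = sqrt(46 + (1/3)*5*11) = sqrt(46 + 55/3) = sqrt(193/3) = sqrt(579)/3 ≈ 8.0208)
(v*((-2*5 + 1)*p(-1)))*213 = ((sqrt(579)/3)*((-2*5 + 1)*(6 - 2*(-1))))*213 = ((sqrt(579)/3)*((-10 + 1)*(6 + 2)))*213 = ((sqrt(579)/3)*(-9*8))*213 = ((sqrt(579)/3)*(-72))*213 = -24*sqrt(579)*213 = -5112*sqrt(579)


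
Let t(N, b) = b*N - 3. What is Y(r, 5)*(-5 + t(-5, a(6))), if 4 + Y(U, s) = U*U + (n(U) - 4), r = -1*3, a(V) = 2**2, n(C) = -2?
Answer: 28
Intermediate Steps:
a(V) = 4
r = -3
t(N, b) = -3 + N*b (t(N, b) = N*b - 3 = -3 + N*b)
Y(U, s) = -10 + U**2 (Y(U, s) = -4 + (U*U + (-2 - 4)) = -4 + (U**2 - 6) = -4 + (-6 + U**2) = -10 + U**2)
Y(r, 5)*(-5 + t(-5, a(6))) = (-10 + (-3)**2)*(-5 + (-3 - 5*4)) = (-10 + 9)*(-5 + (-3 - 20)) = -(-5 - 23) = -1*(-28) = 28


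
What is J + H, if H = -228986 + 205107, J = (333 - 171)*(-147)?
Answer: -47693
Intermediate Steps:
J = -23814 (J = 162*(-147) = -23814)
H = -23879
J + H = -23814 - 23879 = -47693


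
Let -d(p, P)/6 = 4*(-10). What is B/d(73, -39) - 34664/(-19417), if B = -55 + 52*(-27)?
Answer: -20010043/4660080 ≈ -4.2939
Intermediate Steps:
d(p, P) = 240 (d(p, P) = -24*(-10) = -6*(-40) = 240)
B = -1459 (B = -55 - 1404 = -1459)
B/d(73, -39) - 34664/(-19417) = -1459/240 - 34664/(-19417) = -1459*1/240 - 34664*(-1/19417) = -1459/240 + 34664/19417 = -20010043/4660080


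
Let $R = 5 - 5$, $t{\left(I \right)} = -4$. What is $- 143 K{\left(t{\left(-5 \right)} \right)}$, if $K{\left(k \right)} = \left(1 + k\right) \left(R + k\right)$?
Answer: $-1716$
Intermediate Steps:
$R = 0$ ($R = 5 - 5 = 0$)
$K{\left(k \right)} = k \left(1 + k\right)$ ($K{\left(k \right)} = \left(1 + k\right) \left(0 + k\right) = \left(1 + k\right) k = k \left(1 + k\right)$)
$- 143 K{\left(t{\left(-5 \right)} \right)} = - 143 \left(- 4 \left(1 - 4\right)\right) = - 143 \left(\left(-4\right) \left(-3\right)\right) = \left(-143\right) 12 = -1716$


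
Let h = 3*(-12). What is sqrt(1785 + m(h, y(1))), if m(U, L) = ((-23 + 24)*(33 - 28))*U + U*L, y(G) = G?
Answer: sqrt(1569) ≈ 39.611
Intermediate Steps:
h = -36
m(U, L) = 5*U + L*U (m(U, L) = (1*5)*U + L*U = 5*U + L*U)
sqrt(1785 + m(h, y(1))) = sqrt(1785 - 36*(5 + 1)) = sqrt(1785 - 36*6) = sqrt(1785 - 216) = sqrt(1569)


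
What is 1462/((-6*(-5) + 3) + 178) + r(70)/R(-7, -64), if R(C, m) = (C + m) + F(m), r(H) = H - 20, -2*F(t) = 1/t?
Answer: 11934794/1917357 ≈ 6.2246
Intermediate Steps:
F(t) = -1/(2*t)
r(H) = -20 + H
R(C, m) = C + m - 1/(2*m) (R(C, m) = (C + m) - 1/(2*m) = C + m - 1/(2*m))
1462/((-6*(-5) + 3) + 178) + r(70)/R(-7, -64) = 1462/((-6*(-5) + 3) + 178) + (-20 + 70)/(-7 - 64 - 1/2/(-64)) = 1462/((30 + 3) + 178) + 50/(-7 - 64 - 1/2*(-1/64)) = 1462/(33 + 178) + 50/(-7 - 64 + 1/128) = 1462/211 + 50/(-9087/128) = 1462*(1/211) + 50*(-128/9087) = 1462/211 - 6400/9087 = 11934794/1917357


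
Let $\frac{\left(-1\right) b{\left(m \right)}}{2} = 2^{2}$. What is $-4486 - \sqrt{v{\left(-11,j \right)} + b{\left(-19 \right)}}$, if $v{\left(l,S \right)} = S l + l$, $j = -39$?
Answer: $-4486 - \sqrt{410} \approx -4506.3$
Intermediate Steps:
$v{\left(l,S \right)} = l + S l$
$b{\left(m \right)} = -8$ ($b{\left(m \right)} = - 2 \cdot 2^{2} = \left(-2\right) 4 = -8$)
$-4486 - \sqrt{v{\left(-11,j \right)} + b{\left(-19 \right)}} = -4486 - \sqrt{- 11 \left(1 - 39\right) - 8} = -4486 - \sqrt{\left(-11\right) \left(-38\right) - 8} = -4486 - \sqrt{418 - 8} = -4486 - \sqrt{410}$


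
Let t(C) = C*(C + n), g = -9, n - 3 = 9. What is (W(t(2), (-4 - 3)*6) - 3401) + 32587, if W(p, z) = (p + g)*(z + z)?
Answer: 27590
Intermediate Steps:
n = 12 (n = 3 + 9 = 12)
t(C) = C*(12 + C) (t(C) = C*(C + 12) = C*(12 + C))
W(p, z) = 2*z*(-9 + p) (W(p, z) = (p - 9)*(z + z) = (-9 + p)*(2*z) = 2*z*(-9 + p))
(W(t(2), (-4 - 3)*6) - 3401) + 32587 = (2*((-4 - 3)*6)*(-9 + 2*(12 + 2)) - 3401) + 32587 = (2*(-7*6)*(-9 + 2*14) - 3401) + 32587 = (2*(-42)*(-9 + 28) - 3401) + 32587 = (2*(-42)*19 - 3401) + 32587 = (-1596 - 3401) + 32587 = -4997 + 32587 = 27590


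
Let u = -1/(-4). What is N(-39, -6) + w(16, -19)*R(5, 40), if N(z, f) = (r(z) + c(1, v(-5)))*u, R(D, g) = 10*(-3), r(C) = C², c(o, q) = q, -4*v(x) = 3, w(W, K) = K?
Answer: 15201/16 ≈ 950.06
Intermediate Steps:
v(x) = -¾ (v(x) = -¼*3 = -¾)
u = ¼ (u = -1*(-¼) = ¼ ≈ 0.25000)
R(D, g) = -30
N(z, f) = -3/16 + z²/4 (N(z, f) = (z² - ¾)*(¼) = (-¾ + z²)*(¼) = -3/16 + z²/4)
N(-39, -6) + w(16, -19)*R(5, 40) = (-3/16 + (¼)*(-39)²) - 19*(-30) = (-3/16 + (¼)*1521) + 570 = (-3/16 + 1521/4) + 570 = 6081/16 + 570 = 15201/16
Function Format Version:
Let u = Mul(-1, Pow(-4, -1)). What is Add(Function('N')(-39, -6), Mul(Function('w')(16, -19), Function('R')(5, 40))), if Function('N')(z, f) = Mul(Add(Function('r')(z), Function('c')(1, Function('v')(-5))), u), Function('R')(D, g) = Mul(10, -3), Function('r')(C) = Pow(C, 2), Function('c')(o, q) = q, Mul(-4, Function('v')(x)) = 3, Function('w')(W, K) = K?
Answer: Rational(15201, 16) ≈ 950.06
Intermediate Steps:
Function('v')(x) = Rational(-3, 4) (Function('v')(x) = Mul(Rational(-1, 4), 3) = Rational(-3, 4))
u = Rational(1, 4) (u = Mul(-1, Rational(-1, 4)) = Rational(1, 4) ≈ 0.25000)
Function('R')(D, g) = -30
Function('N')(z, f) = Add(Rational(-3, 16), Mul(Rational(1, 4), Pow(z, 2))) (Function('N')(z, f) = Mul(Add(Pow(z, 2), Rational(-3, 4)), Rational(1, 4)) = Mul(Add(Rational(-3, 4), Pow(z, 2)), Rational(1, 4)) = Add(Rational(-3, 16), Mul(Rational(1, 4), Pow(z, 2))))
Add(Function('N')(-39, -6), Mul(Function('w')(16, -19), Function('R')(5, 40))) = Add(Add(Rational(-3, 16), Mul(Rational(1, 4), Pow(-39, 2))), Mul(-19, -30)) = Add(Add(Rational(-3, 16), Mul(Rational(1, 4), 1521)), 570) = Add(Add(Rational(-3, 16), Rational(1521, 4)), 570) = Add(Rational(6081, 16), 570) = Rational(15201, 16)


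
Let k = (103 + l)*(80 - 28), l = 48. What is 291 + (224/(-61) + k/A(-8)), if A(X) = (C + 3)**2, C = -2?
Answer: 496499/61 ≈ 8139.3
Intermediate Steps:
A(X) = 1 (A(X) = (-2 + 3)**2 = 1**2 = 1)
k = 7852 (k = (103 + 48)*(80 - 28) = 151*52 = 7852)
291 + (224/(-61) + k/A(-8)) = 291 + (224/(-61) + 7852/1) = 291 + (224*(-1/61) + 7852*1) = 291 + (-224/61 + 7852) = 291 + 478748/61 = 496499/61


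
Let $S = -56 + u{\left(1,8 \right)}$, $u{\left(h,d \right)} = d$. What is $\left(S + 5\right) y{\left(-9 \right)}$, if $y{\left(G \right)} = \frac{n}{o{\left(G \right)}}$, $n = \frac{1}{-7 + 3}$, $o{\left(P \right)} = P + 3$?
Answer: $- \frac{43}{24} \approx -1.7917$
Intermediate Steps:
$o{\left(P \right)} = 3 + P$
$n = - \frac{1}{4}$ ($n = \frac{1}{-4} = - \frac{1}{4} \approx -0.25$)
$y{\left(G \right)} = - \frac{1}{4 \left(3 + G\right)}$
$S = -48$ ($S = -56 + 8 = -48$)
$\left(S + 5\right) y{\left(-9 \right)} = \left(-48 + 5\right) \left(- \frac{1}{12 + 4 \left(-9\right)}\right) = - 43 \left(- \frac{1}{12 - 36}\right) = - 43 \left(- \frac{1}{-24}\right) = - 43 \left(\left(-1\right) \left(- \frac{1}{24}\right)\right) = \left(-43\right) \frac{1}{24} = - \frac{43}{24}$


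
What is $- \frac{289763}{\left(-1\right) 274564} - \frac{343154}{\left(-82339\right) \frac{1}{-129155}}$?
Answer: $- \frac{12168667686531023}{22607325196} \approx -5.3826 \cdot 10^{5}$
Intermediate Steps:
$- \frac{289763}{\left(-1\right) 274564} - \frac{343154}{\left(-82339\right) \frac{1}{-129155}} = - \frac{289763}{-274564} - \frac{343154}{\left(-82339\right) \left(- \frac{1}{129155}\right)} = \left(-289763\right) \left(- \frac{1}{274564}\right) - \frac{343154}{\frac{82339}{129155}} = \frac{289763}{274564} - \frac{44320054870}{82339} = - \frac{12168667686531023}{22607325196}$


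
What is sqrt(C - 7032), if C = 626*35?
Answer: sqrt(14878) ≈ 121.98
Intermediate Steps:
C = 21910
sqrt(C - 7032) = sqrt(21910 - 7032) = sqrt(14878)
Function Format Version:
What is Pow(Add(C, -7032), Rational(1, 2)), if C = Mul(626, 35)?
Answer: Pow(14878, Rational(1, 2)) ≈ 121.98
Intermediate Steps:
C = 21910
Pow(Add(C, -7032), Rational(1, 2)) = Pow(Add(21910, -7032), Rational(1, 2)) = Pow(14878, Rational(1, 2))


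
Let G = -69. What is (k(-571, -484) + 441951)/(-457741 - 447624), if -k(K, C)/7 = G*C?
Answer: -208179/905365 ≈ -0.22994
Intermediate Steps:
k(K, C) = 483*C (k(K, C) = -(-483)*C = 483*C)
(k(-571, -484) + 441951)/(-457741 - 447624) = (483*(-484) + 441951)/(-457741 - 447624) = (-233772 + 441951)/(-905365) = 208179*(-1/905365) = -208179/905365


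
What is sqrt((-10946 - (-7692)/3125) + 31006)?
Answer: 2*sqrt(78368990)/125 ≈ 141.64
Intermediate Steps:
sqrt((-10946 - (-7692)/3125) + 31006) = sqrt((-10946 - 1*(-7692/3125)) + 31006) = sqrt((-10946 + 7692/3125) + 31006) = sqrt(-34198558/3125 + 31006) = sqrt(62695192/3125) = 2*sqrt(78368990)/125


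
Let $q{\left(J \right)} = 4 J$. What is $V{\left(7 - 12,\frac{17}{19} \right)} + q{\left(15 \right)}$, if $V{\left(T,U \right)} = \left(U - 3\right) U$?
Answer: $\frac{20980}{361} \approx 58.116$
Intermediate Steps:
$V{\left(T,U \right)} = U \left(-3 + U\right)$ ($V{\left(T,U \right)} = \left(-3 + U\right) U = U \left(-3 + U\right)$)
$V{\left(7 - 12,\frac{17}{19} \right)} + q{\left(15 \right)} = \frac{17}{19} \left(-3 + \frac{17}{19}\right) + 4 \cdot 15 = 17 \cdot \frac{1}{19} \left(-3 + 17 \cdot \frac{1}{19}\right) + 60 = \frac{17 \left(-3 + \frac{17}{19}\right)}{19} + 60 = \frac{17}{19} \left(- \frac{40}{19}\right) + 60 = - \frac{680}{361} + 60 = \frac{20980}{361}$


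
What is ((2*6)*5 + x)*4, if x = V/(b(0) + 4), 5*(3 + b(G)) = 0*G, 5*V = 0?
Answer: 240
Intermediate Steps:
V = 0 (V = (⅕)*0 = 0)
b(G) = -3 (b(G) = -3 + (0*G)/5 = -3 + (⅕)*0 = -3 + 0 = -3)
x = 0 (x = 0/(-3 + 4) = 0/1 = 0*1 = 0)
((2*6)*5 + x)*4 = ((2*6)*5 + 0)*4 = (12*5 + 0)*4 = (60 + 0)*4 = 60*4 = 240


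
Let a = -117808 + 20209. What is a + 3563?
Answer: -94036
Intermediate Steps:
a = -97599
a + 3563 = -97599 + 3563 = -94036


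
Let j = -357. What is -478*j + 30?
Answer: 170676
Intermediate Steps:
-478*j + 30 = -478*(-357) + 30 = 170646 + 30 = 170676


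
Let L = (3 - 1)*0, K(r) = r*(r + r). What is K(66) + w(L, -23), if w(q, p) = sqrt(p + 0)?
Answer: 8712 + I*sqrt(23) ≈ 8712.0 + 4.7958*I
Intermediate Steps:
K(r) = 2*r**2 (K(r) = r*(2*r) = 2*r**2)
L = 0 (L = 2*0 = 0)
w(q, p) = sqrt(p)
K(66) + w(L, -23) = 2*66**2 + sqrt(-23) = 2*4356 + I*sqrt(23) = 8712 + I*sqrt(23)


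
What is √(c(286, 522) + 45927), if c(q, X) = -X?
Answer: 3*√5045 ≈ 213.08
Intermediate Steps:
√(c(286, 522) + 45927) = √(-1*522 + 45927) = √(-522 + 45927) = √45405 = 3*√5045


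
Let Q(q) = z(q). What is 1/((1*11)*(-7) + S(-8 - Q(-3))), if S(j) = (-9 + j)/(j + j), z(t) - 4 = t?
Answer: -1/76 ≈ -0.013158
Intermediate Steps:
z(t) = 4 + t
Q(q) = 4 + q
S(j) = (-9 + j)/(2*j) (S(j) = (-9 + j)/((2*j)) = (-9 + j)*(1/(2*j)) = (-9 + j)/(2*j))
1/((1*11)*(-7) + S(-8 - Q(-3))) = 1/((1*11)*(-7) + (-9 + (-8 - (4 - 3)))/(2*(-8 - (4 - 3)))) = 1/(11*(-7) + (-9 + (-8 - 1*1))/(2*(-8 - 1*1))) = 1/(-77 + (-9 + (-8 - 1))/(2*(-8 - 1))) = 1/(-77 + (1/2)*(-9 - 9)/(-9)) = 1/(-77 + (1/2)*(-1/9)*(-18)) = 1/(-77 + 1) = 1/(-76) = -1/76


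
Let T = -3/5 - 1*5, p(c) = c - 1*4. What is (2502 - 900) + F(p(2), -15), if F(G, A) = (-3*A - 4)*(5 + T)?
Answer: 7887/5 ≈ 1577.4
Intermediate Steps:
p(c) = -4 + c (p(c) = c - 4 = -4 + c)
T = -28/5 (T = -3*1/5 - 5 = -3/5 - 5 = -28/5 ≈ -5.6000)
F(G, A) = 12/5 + 9*A/5 (F(G, A) = (-3*A - 4)*(5 - 28/5) = (-4 - 3*A)*(-3/5) = 12/5 + 9*A/5)
(2502 - 900) + F(p(2), -15) = (2502 - 900) + (12/5 + (9/5)*(-15)) = 1602 + (12/5 - 27) = 1602 - 123/5 = 7887/5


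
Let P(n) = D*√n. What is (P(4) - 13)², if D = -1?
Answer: 225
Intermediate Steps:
P(n) = -√n
(P(4) - 13)² = (-√4 - 13)² = (-1*2 - 13)² = (-2 - 13)² = (-15)² = 225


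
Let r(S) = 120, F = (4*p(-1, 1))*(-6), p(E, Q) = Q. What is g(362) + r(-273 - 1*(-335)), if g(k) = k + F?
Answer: 458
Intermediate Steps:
F = -24 (F = (4*1)*(-6) = 4*(-6) = -24)
g(k) = -24 + k (g(k) = k - 24 = -24 + k)
g(362) + r(-273 - 1*(-335)) = (-24 + 362) + 120 = 338 + 120 = 458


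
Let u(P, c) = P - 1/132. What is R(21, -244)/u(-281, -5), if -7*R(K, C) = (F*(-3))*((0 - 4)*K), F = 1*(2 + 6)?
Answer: 38016/37093 ≈ 1.0249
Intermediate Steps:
F = 8 (F = 1*8 = 8)
u(P, c) = -1/132 + P (u(P, c) = P - 1*1/132 = P - 1/132 = -1/132 + P)
R(K, C) = -96*K/7 (R(K, C) = -8*(-3)*(0 - 4)*K/7 = -(-24)*(-4*K)/7 = -96*K/7)
R(21, -244)/u(-281, -5) = (-96/7*21)/(-1/132 - 281) = -288/(-37093/132) = -288*(-132/37093) = 38016/37093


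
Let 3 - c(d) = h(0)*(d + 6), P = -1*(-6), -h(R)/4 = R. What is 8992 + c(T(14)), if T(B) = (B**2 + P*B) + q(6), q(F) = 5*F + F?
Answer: 8995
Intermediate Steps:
h(R) = -4*R
q(F) = 6*F
P = 6
T(B) = 36 + B**2 + 6*B (T(B) = (B**2 + 6*B) + 6*6 = (B**2 + 6*B) + 36 = 36 + B**2 + 6*B)
c(d) = 3 (c(d) = 3 - (-4*0)*(d + 6) = 3 - 0*(6 + d) = 3 - 1*0 = 3 + 0 = 3)
8992 + c(T(14)) = 8992 + 3 = 8995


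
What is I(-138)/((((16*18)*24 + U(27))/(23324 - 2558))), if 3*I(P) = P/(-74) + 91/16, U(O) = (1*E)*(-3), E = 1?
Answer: 15474131/2045064 ≈ 7.5666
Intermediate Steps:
U(O) = -3 (U(O) = (1*1)*(-3) = 1*(-3) = -3)
I(P) = 91/48 - P/222 (I(P) = (P/(-74) + 91/16)/3 = (P*(-1/74) + 91*(1/16))/3 = (-P/74 + 91/16)/3 = (91/16 - P/74)/3 = 91/48 - P/222)
I(-138)/((((16*18)*24 + U(27))/(23324 - 2558))) = (91/48 - 1/222*(-138))/((((16*18)*24 - 3)/(23324 - 2558))) = (91/48 + 23/37)/(((288*24 - 3)/20766)) = 4471/(1776*(((6912 - 3)*(1/20766)))) = 4471/(1776*((6909*(1/20766)))) = 4471/(1776*(2303/6922)) = (4471/1776)*(6922/2303) = 15474131/2045064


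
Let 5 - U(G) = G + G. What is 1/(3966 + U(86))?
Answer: 1/3799 ≈ 0.00026323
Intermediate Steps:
U(G) = 5 - 2*G (U(G) = 5 - (G + G) = 5 - 2*G)
1/(3966 + U(86)) = 1/(3966 + (5 - 2*86)) = 1/(3966 + (5 - 172)) = 1/(3966 - 167) = 1/3799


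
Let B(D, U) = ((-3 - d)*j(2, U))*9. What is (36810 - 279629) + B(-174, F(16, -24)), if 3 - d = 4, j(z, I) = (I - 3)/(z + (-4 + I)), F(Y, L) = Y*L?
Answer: -46867550/193 ≈ -2.4284e+5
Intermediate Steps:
F(Y, L) = L*Y
j(z, I) = (-3 + I)/(-4 + I + z)
d = -1 (d = 3 - 1*4 = 3 - 4 = -1)
B(D, U) = -18*(-3 + U)/(-2 + U) (B(D, U) = ((-3 - 1*(-1))*((-3 + U)/(-4 + U + 2)))*9 = ((-3 + 1)*((-3 + U)/(-2 + U)))*9 = -2*(-3 + U)/(-2 + U)*9 = -18*(-3 + U)/(-2 + U))
(36810 - 279629) + B(-174, F(16, -24)) = (36810 - 279629) + 18*(3 - (-24)*16)/(-2 - 24*16) = -242819 + 18*(3 - 1*(-384))/(-2 - 384) = -242819 + 18*(3 + 384)/(-386) = -242819 + 18*(-1/386)*387 = -242819 - 3483/193 = -46867550/193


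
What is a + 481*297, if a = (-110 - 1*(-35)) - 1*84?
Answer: 142698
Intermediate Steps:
a = -159 (a = (-110 + 35) - 84 = -75 - 84 = -159)
a + 481*297 = -159 + 481*297 = -159 + 142857 = 142698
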